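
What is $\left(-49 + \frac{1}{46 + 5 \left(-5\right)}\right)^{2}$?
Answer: $\frac{1056784}{441} \approx 2396.3$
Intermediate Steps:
$\left(-49 + \frac{1}{46 + 5 \left(-5\right)}\right)^{2} = \left(-49 + \frac{1}{46 - 25}\right)^{2} = \left(-49 + \frac{1}{21}\right)^{2} = \left(- \frac{1028}{21}\right)^{2} = \frac{1056784}{441}$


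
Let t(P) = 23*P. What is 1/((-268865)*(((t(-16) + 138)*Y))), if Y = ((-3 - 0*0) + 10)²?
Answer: 1/3030108550 ≈ 3.3002e-10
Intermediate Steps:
Y = 49 (Y = ((-3 - 1*0) + 10)² = ((-3 + 0) + 10)² = (-3 + 10)² = 7² = 49)
1/((-268865)*(((t(-16) + 138)*Y))) = 1/((-268865)*(((23*(-16) + 138)*49))) = -1/(49*(-368 + 138))/268865 = -1/(268865*((-230*49))) = -1/268865/(-11270) = -1/268865*(-1/11270) = 1/3030108550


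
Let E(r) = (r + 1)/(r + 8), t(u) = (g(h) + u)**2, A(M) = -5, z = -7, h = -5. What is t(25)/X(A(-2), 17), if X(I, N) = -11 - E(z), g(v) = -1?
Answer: -576/5 ≈ -115.20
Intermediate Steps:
t(u) = (-1 + u)**2
E(r) = (1 + r)/(8 + r)
X(I, N) = -5 (X(I, N) = -11 - (1 - 7)/(8 - 7) = -11 - (-6)/1 = -11 - (-6) = -11 - 1*(-6) = -11 + 6 = -5)
t(25)/X(A(-2), 17) = (-1 + 25)**2/(-5) = 24**2*(-1/5) = 576*(-1/5) = -576/5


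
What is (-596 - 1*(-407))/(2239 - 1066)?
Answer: -63/391 ≈ -0.16113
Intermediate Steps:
(-596 - 1*(-407))/(2239 - 1066) = (-596 + 407)/1173 = (1/1173)*(-189) = -63/391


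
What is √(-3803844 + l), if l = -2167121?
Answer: I*√5970965 ≈ 2443.6*I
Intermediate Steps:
√(-3803844 + l) = √(-3803844 - 2167121) = √(-5970965) = I*√5970965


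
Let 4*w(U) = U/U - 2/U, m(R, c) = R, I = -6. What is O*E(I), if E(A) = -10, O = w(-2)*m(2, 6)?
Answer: -10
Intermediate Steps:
w(U) = ¼ - 1/(2*U) (w(U) = (U/U - 2/U)/4 = (1 - 2/U)/4 = ¼ - 1/(2*U))
O = 1 (O = ((¼)*(-2 - 2)/(-2))*2 = ((¼)*(-½)*(-4))*2 = (½)*2 = 1)
O*E(I) = 1*(-10) = -10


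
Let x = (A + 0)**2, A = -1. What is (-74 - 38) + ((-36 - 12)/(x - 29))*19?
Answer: -556/7 ≈ -79.429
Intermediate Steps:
x = 1 (x = (-1 + 0)**2 = (-1)**2 = 1)
(-74 - 38) + ((-36 - 12)/(x - 29))*19 = (-74 - 38) + ((-36 - 12)/(1 - 29))*19 = -112 - 48/(-28)*19 = -112 - 48*(-1/28)*19 = -112 + (12/7)*19 = -112 + 228/7 = -556/7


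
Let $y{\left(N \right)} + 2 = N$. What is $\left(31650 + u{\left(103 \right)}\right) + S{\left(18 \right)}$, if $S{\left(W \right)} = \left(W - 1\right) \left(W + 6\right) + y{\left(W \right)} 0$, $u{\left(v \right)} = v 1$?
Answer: $32161$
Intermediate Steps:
$u{\left(v \right)} = v$
$y{\left(N \right)} = -2 + N$
$S{\left(W \right)} = \left(-1 + W\right) \left(6 + W\right)$ ($S{\left(W \right)} = \left(W - 1\right) \left(W + 6\right) + \left(-2 + W\right) 0 = \left(-1 + W\right) \left(6 + W\right) + 0 = \left(-1 + W\right) \left(6 + W\right)$)
$\left(31650 + u{\left(103 \right)}\right) + S{\left(18 \right)} = \left(31650 + 103\right) + \left(-6 + 18^{2} + 5 \cdot 18\right) = 31753 + \left(-6 + 324 + 90\right) = 31753 + 408 = 32161$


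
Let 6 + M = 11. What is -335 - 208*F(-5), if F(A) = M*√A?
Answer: -335 - 1040*I*√5 ≈ -335.0 - 2325.5*I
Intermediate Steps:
M = 5 (M = -6 + 11 = 5)
F(A) = 5*√A
-335 - 208*F(-5) = -335 - 1040*√(-5) = -335 - 1040*I*√5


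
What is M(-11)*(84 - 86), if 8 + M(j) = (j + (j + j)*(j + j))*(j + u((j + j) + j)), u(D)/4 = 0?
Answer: 10422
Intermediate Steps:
u(D) = 0 (u(D) = 4*0 = 0)
M(j) = -8 + j*(j + 4*j²) (M(j) = -8 + (j + (j + j)*(j + j))*(j + 0) = -8 + (j + (2*j)*(2*j))*j = -8 + (j + 4*j²)*j = -8 + j*(j + 4*j²))
M(-11)*(84 - 86) = (-8 + (-11)² + 4*(-11)³)*(84 - 86) = (-8 + 121 + 4*(-1331))*(-2) = (-8 + 121 - 5324)*(-2) = -5211*(-2) = 10422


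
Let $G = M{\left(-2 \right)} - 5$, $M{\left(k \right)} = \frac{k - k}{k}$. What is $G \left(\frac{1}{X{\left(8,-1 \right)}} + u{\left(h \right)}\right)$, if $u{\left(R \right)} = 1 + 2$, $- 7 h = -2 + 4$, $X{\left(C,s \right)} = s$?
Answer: $-10$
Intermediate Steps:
$M{\left(k \right)} = 0$ ($M{\left(k \right)} = \frac{0}{k} = 0$)
$G = -5$ ($G = 0 - 5 = -5$)
$h = - \frac{2}{7}$ ($h = - \frac{-2 + 4}{7} = \left(- \frac{1}{7}\right) 2 = - \frac{2}{7} \approx -0.28571$)
$u{\left(R \right)} = 3$
$G \left(\frac{1}{X{\left(8,-1 \right)}} + u{\left(h \right)}\right) = - 5 \left(\frac{1}{-1} + 3\right) = - 5 \left(-1 + 3\right) = \left(-5\right) 2 = -10$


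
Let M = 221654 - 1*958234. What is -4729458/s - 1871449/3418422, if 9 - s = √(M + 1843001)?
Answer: 5976462107951/157580708145 + 788243*√1106421/184390 ≈ 4534.5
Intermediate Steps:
M = -736580 (M = 221654 - 958234 = -736580)
s = 9 - √1106421 (s = 9 - √(-736580 + 1843001) = 9 - √1106421 ≈ -1042.9)
-4729458/s - 1871449/3418422 = -4729458/(9 - √1106421) - 1871449/3418422 = -1871449/3418422 - 4729458/(9 - √1106421)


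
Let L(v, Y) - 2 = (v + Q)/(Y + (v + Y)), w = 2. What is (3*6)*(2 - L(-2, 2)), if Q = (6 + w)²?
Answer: -558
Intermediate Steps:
Q = 64 (Q = (6 + 2)² = 8² = 64)
L(v, Y) = 2 + (64 + v)/(v + 2*Y) (L(v, Y) = 2 + (v + 64)/(Y + (v + Y)) = 2 + (64 + v)/(Y + (Y + v)) = 2 + (64 + v)/(v + 2*Y))
(3*6)*(2 - L(-2, 2)) = (3*6)*(2 - (64 + 3*(-2) + 4*2)/(-2 + 2*2)) = 18*(2 - (64 - 6 + 8)/(-2 + 4)) = 18*(2 - 66/2) = 18*(2 - 1*33) = 18*(2 - 33) = 18*(-31) = -558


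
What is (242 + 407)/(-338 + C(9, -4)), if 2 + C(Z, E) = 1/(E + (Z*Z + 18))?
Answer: -61655/32299 ≈ -1.9089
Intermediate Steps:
C(Z, E) = -2 + 1/(18 + E + Z²) (C(Z, E) = -2 + 1/(E + (Z*Z + 18)) = -2 + 1/(E + (Z² + 18)) = -2 + 1/(E + (18 + Z²)) = -2 + 1/(18 + E + Z²))
(242 + 407)/(-338 + C(9, -4)) = (242 + 407)/(-338 + (-35 - 2*(-4) - 2*9²)/(18 - 4 + 9²)) = 649/(-338 + (-35 + 8 - 2*81)/(18 - 4 + 81)) = 649/(-338 + (-35 + 8 - 162)/95) = 649/(-338 + (1/95)*(-189)) = 649/(-338 - 189/95) = 649/(-32299/95) = 649*(-95/32299) = -61655/32299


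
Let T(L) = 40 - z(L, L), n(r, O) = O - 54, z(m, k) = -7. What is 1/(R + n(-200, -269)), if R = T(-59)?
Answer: -1/276 ≈ -0.0036232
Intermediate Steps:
n(r, O) = -54 + O
T(L) = 47 (T(L) = 40 - 1*(-7) = 40 + 7 = 47)
R = 47
1/(R + n(-200, -269)) = 1/(47 + (-54 - 269)) = 1/(47 - 323) = 1/(-276) = -1/276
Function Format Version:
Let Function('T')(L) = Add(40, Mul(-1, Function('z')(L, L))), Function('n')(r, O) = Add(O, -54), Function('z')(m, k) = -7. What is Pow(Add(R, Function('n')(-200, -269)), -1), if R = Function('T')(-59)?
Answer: Rational(-1, 276) ≈ -0.0036232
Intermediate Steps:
Function('n')(r, O) = Add(-54, O)
Function('T')(L) = 47 (Function('T')(L) = Add(40, Mul(-1, -7)) = Add(40, 7) = 47)
R = 47
Pow(Add(R, Function('n')(-200, -269)), -1) = Pow(Add(47, Add(-54, -269)), -1) = Pow(Add(47, -323), -1) = Pow(-276, -1) = Rational(-1, 276)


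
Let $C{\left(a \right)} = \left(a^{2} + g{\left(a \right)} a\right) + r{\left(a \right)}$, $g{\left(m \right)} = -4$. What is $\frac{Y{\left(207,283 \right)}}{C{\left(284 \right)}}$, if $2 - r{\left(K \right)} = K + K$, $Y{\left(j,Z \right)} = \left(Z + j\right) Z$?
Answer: $\frac{69335}{39477} \approx 1.7563$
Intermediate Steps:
$Y{\left(j,Z \right)} = Z \left(Z + j\right)$
$r{\left(K \right)} = 2 - 2 K$ ($r{\left(K \right)} = 2 - \left(K + K\right) = 2 - 2 K$)
$C{\left(a \right)} = 2 + a^{2} - 6 a$ ($C{\left(a \right)} = \left(a^{2} - 4 a\right) - \left(-2 + 2 a\right) = 2 + a^{2} - 6 a$)
$\frac{Y{\left(207,283 \right)}}{C{\left(284 \right)}} = \frac{283 \left(283 + 207\right)}{2 + 284^{2} - 1704} = \frac{283 \cdot 490}{2 + 80656 - 1704} = \frac{138670}{78954} = 138670 \cdot \frac{1}{78954} = \frac{69335}{39477}$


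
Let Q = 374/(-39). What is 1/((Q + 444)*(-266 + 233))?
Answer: -13/186362 ≈ -6.9757e-5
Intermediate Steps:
Q = -374/39 (Q = 374*(-1/39) = -374/39 ≈ -9.5897)
1/((Q + 444)*(-266 + 233)) = 1/((-374/39 + 444)*(-266 + 233)) = 1/((16942/39)*(-33)) = 1/(-186362/13) = -13/186362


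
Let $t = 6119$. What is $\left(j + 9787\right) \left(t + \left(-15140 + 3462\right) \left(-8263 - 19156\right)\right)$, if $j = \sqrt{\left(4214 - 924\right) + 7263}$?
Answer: $3133848302187 + 320205201 \sqrt{10553} \approx 3.1667 \cdot 10^{12}$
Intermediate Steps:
$j = \sqrt{10553}$ ($j = \sqrt{3290 + 7263} = \sqrt{10553} \approx 102.73$)
$\left(j + 9787\right) \left(t + \left(-15140 + 3462\right) \left(-8263 - 19156\right)\right) = \left(\sqrt{10553} + 9787\right) \left(6119 + \left(-15140 + 3462\right) \left(-8263 - 19156\right)\right) = \left(9787 + \sqrt{10553}\right) \left(6119 - -320199082\right) = \left(9787 + \sqrt{10553}\right) \left(6119 + 320199082\right) = \left(9787 + \sqrt{10553}\right) 320205201 = 3133848302187 + 320205201 \sqrt{10553}$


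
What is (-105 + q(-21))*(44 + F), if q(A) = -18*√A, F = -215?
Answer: 17955 + 3078*I*√21 ≈ 17955.0 + 14105.0*I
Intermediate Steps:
(-105 + q(-21))*(44 + F) = (-105 - 18*I*√21)*(44 - 215) = (-105 - 18*I*√21)*(-171) = 17955 + 3078*I*√21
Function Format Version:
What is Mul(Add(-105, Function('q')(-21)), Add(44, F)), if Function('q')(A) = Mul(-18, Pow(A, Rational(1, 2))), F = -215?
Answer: Add(17955, Mul(3078, I, Pow(21, Rational(1, 2)))) ≈ Add(17955., Mul(14105., I))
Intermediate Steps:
Mul(Add(-105, Function('q')(-21)), Add(44, F)) = Mul(Add(-105, Mul(-18, Pow(-21, Rational(1, 2)))), Add(44, -215)) = Mul(Add(-105, Mul(-18, Mul(I, Pow(21, Rational(1, 2))))), -171) = Mul(Add(-105, Mul(-18, I, Pow(21, Rational(1, 2)))), -171) = Add(17955, Mul(3078, I, Pow(21, Rational(1, 2))))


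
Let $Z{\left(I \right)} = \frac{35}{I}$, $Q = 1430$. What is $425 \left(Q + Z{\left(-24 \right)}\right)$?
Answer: $\frac{14571125}{24} \approx 6.0713 \cdot 10^{5}$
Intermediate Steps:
$425 \left(Q + Z{\left(-24 \right)}\right) = 425 \left(1430 + \frac{35}{-24}\right) = 425 \left(1430 + 35 \left(- \frac{1}{24}\right)\right) = 425 \left(1430 - \frac{35}{24}\right) = 425 \cdot \frac{34285}{24} = \frac{14571125}{24}$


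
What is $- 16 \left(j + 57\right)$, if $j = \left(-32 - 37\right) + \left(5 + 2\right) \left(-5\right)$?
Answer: $752$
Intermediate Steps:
$j = -104$ ($j = -69 + 7 \left(-5\right) = -69 - 35 = -104$)
$- 16 \left(j + 57\right) = - 16 \left(-104 + 57\right) = \left(-16\right) \left(-47\right) = 752$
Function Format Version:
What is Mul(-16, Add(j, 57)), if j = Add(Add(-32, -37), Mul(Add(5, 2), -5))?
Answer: 752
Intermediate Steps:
j = -104 (j = Add(-69, Mul(7, -5)) = Add(-69, -35) = -104)
Mul(-16, Add(j, 57)) = Mul(-16, Add(-104, 57)) = Mul(-16, -47) = 752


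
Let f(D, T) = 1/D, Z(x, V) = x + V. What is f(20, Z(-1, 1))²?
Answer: 1/400 ≈ 0.0025000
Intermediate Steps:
Z(x, V) = V + x
f(20, Z(-1, 1))² = (1/20)² = 1/400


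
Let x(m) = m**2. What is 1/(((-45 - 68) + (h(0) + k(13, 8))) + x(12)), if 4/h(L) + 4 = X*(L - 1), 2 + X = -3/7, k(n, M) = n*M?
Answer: 11/1457 ≈ 0.0075498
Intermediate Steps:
k(n, M) = M*n
X = -17/7 (X = -2 - 3/7 = -17/7 ≈ -2.4286)
h(L) = 4/(-11/7 - 17*L/7) (h(L) = 4/(-4 - 17*(L - 1)/7) = 4/(-4 - 17*(-1 + L)/7) = 4/(-4 + (17/7 - 17*L/7)) = 4/(-11/7 - 17*L/7))
1/(((-45 - 68) + (h(0) + k(13, 8))) + x(12)) = 1/(((-45 - 68) + (28/(-11 - 17*0) + 8*13)) + 12**2) = 1/((-113 + (28/(-11 + 0) + 104)) + 144) = 1/((-113 + (28/(-11) + 104)) + 144) = 1/((-113 + (28*(-1/11) + 104)) + 144) = 1/((-113 + (-28/11 + 104)) + 144) = 1/((-113 + 1116/11) + 144) = 1/(-127/11 + 144) = 1/(1457/11) = 11/1457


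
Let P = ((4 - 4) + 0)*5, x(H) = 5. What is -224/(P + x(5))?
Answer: -224/5 ≈ -44.800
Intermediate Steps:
P = 0 (P = (0 + 0)*5 = 0*5 = 0)
-224/(P + x(5)) = -224/(0 + 5) = -224/5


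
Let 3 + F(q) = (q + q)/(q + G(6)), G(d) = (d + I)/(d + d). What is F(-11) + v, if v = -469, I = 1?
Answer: -58736/125 ≈ -469.89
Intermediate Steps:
G(d) = (1 + d)/(2*d) (G(d) = (d + 1)/(d + d) = (1 + d)/((2*d)) = (1 + d)*(1/(2*d)) = (1 + d)/(2*d))
F(q) = -3 + 2*q/(7/12 + q) (F(q) = -3 + (q + q)/(q + (½)*(1 + 6)/6) = -3 + (2*q)/(q + (½)*(⅙)*7) = -3 + (2*q)/(q + 7/12) = -3 + (2*q)/(7/12 + q) = -3 + 2*q/(7/12 + q))
F(-11) + v = 3*(-7 - 4*(-11))/(7 + 12*(-11)) - 469 = 3*(-7 + 44)/(7 - 132) - 469 = 3*37/(-125) - 469 = 3*(-1/125)*37 - 469 = -111/125 - 469 = -58736/125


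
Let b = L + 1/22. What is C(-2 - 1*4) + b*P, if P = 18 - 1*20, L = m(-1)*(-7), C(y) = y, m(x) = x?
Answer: -221/11 ≈ -20.091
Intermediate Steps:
L = 7 (L = -1*(-7) = 7)
P = -2 (P = 18 - 20 = -2)
b = 155/22 (b = 7 + 1/22 = 155/22 ≈ 7.0455)
C(-2 - 1*4) + b*P = (-2 - 1*4) + (155/22)*(-2) = (-2 - 4) - 155/11 = -6 - 155/11 = -221/11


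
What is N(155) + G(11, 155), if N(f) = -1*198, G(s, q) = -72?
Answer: -270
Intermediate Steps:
N(f) = -198
N(155) + G(11, 155) = -198 - 72 = -270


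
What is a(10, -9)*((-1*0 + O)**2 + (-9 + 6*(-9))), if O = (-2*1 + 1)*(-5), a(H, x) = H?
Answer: -380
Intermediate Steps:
O = 5 (O = (-2 + 1)*(-5) = -1*(-5) = 5)
a(10, -9)*((-1*0 + O)**2 + (-9 + 6*(-9))) = 10*((-1*0 + 5)**2 + (-9 + 6*(-9))) = 10*((0 + 5)**2 + (-9 - 54)) = 10*(5**2 - 63) = 10*(25 - 63) = 10*(-38) = -380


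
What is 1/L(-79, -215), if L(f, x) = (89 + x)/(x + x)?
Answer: 215/63 ≈ 3.4127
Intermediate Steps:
L(f, x) = (89 + x)/(2*x) (L(f, x) = (89 + x)/((2*x)) = (89 + x)*(1/(2*x)) = (89 + x)/(2*x))
1/L(-79, -215) = 1/((½)*(89 - 215)/(-215)) = 1/((½)*(-1/215)*(-126)) = 1/(63/215) = 215/63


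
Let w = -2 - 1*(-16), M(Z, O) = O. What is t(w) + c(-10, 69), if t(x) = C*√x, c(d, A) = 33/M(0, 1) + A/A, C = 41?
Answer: 34 + 41*√14 ≈ 187.41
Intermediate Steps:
c(d, A) = 34 (c(d, A) = 33/1 + A/A = 33*1 + 1 = 33 + 1 = 34)
w = 14 (w = -2 + 16 = 14)
t(x) = 41*√x
t(w) + c(-10, 69) = 41*√14 + 34 = 34 + 41*√14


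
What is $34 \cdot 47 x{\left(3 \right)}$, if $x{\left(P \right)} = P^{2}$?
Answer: $14382$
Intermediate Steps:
$34 \cdot 47 x{\left(3 \right)} = 34 \cdot 47 \cdot 3^{2} = 1598 \cdot 9 = 14382$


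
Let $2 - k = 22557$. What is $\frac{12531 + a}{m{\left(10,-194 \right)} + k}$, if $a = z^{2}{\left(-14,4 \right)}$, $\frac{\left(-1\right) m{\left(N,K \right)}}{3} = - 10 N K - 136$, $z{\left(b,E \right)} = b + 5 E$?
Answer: $- \frac{12567}{80347} \approx -0.15641$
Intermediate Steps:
$m{\left(N,K \right)} = 408 + 30 K N$ ($m{\left(N,K \right)} = - 3 \left(- 10 N K - 136\right) = - 3 \left(- 10 K N - 136\right) = - 3 \left(-136 - 10 K N\right) = 408 + 30 K N$)
$k = -22555$ ($k = 2 - 22557 = -22555$)
$a = 36$ ($a = \left(-14 + 5 \cdot 4\right)^{2} = \left(-14 + 20\right)^{2} = 6^{2} = 36$)
$\frac{12531 + a}{m{\left(10,-194 \right)} + k} = \frac{12531 + 36}{\left(408 + 30 \left(-194\right) 10\right) - 22555} = \frac{12567}{\left(408 - 58200\right) - 22555} = \frac{12567}{-57792 - 22555} = \frac{12567}{-80347} = 12567 \left(- \frac{1}{80347}\right) = - \frac{12567}{80347}$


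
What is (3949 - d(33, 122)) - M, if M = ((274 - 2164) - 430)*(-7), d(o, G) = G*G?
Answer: -27175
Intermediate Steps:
d(o, G) = G**2
M = 16240 (M = (-1890 - 430)*(-7) = -2320*(-7) = 16240)
(3949 - d(33, 122)) - M = (3949 - 1*122**2) - 1*16240 = (3949 - 1*14884) - 16240 = (3949 - 14884) - 16240 = -10935 - 16240 = -27175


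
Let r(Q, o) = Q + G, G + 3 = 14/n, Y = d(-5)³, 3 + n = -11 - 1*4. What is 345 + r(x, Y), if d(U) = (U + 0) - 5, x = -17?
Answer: 2918/9 ≈ 324.22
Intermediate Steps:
n = -18 (n = -3 + (-11 - 1*4) = -3 + (-11 - 4) = -3 - 15 = -18)
d(U) = -5 + U (d(U) = U - 5 = -5 + U)
Y = -1000 (Y = (-5 - 5)³ = (-10)³ = -1000)
G = -34/9 (G = -3 + 14/(-18) = -3 + 14*(-1/18) = -3 - 7/9 = -34/9 ≈ -3.7778)
r(Q, o) = -34/9 + Q (r(Q, o) = Q - 34/9 = -34/9 + Q)
345 + r(x, Y) = 345 + (-34/9 - 17) = 345 - 187/9 = 2918/9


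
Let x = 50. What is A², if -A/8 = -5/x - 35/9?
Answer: 2062096/2025 ≈ 1018.3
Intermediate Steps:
A = 1436/45 (A = -8*(-5/50 - 35/9) = -8*(-5*1/50 - 35*⅑) = -8*(-⅒ - 35/9) = -8*(-359/90) = 1436/45 ≈ 31.911)
A² = (1436/45)² = 2062096/2025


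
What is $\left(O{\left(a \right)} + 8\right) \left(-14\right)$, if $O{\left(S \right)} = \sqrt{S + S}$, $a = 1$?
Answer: $-112 - 14 \sqrt{2} \approx -131.8$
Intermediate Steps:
$O{\left(S \right)} = \sqrt{2} \sqrt{S}$ ($O{\left(S \right)} = \sqrt{2 S} = \sqrt{2} \sqrt{S}$)
$\left(O{\left(a \right)} + 8\right) \left(-14\right) = \left(\sqrt{2} \sqrt{1} + 8\right) \left(-14\right) = \left(\sqrt{2} \cdot 1 + 8\right) \left(-14\right) = \left(\sqrt{2} + 8\right) \left(-14\right) = \left(8 + \sqrt{2}\right) \left(-14\right) = -112 - 14 \sqrt{2}$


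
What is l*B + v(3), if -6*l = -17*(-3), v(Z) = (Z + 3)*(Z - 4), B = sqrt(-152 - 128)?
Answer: -6 - 17*I*sqrt(70) ≈ -6.0 - 142.23*I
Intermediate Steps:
B = 2*I*sqrt(70) (B = sqrt(-280) = 2*I*sqrt(70) ≈ 16.733*I)
v(Z) = (-4 + Z)*(3 + Z) (v(Z) = (3 + Z)*(-4 + Z) = (-4 + Z)*(3 + Z))
l = -17/2 (l = -(-17)*(-3)/6 = -1/6*51 = -17/2 ≈ -8.5000)
l*B + v(3) = -17*I*sqrt(70) + (-12 + 3**2 - 1*3) = -17*I*sqrt(70) + (-12 + 9 - 3) = -17*I*sqrt(70) - 6 = -6 - 17*I*sqrt(70)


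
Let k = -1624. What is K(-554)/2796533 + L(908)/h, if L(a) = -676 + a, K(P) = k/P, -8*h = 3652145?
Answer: -1434765631956/2829096291679945 ≈ -0.00050715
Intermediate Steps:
h = -3652145/8 (h = -⅛*3652145 = -3652145/8 ≈ -4.5652e+5)
K(P) = -1624/P
K(-554)/2796533 + L(908)/h = -1624/(-554)/2796533 + (-676 + 908)/(-3652145/8) = -1624*(-1/554)*(1/2796533) + 232*(-8/3652145) = (812/277)*(1/2796533) - 1856/3652145 = 812/774639641 - 1856/3652145 = -1434765631956/2829096291679945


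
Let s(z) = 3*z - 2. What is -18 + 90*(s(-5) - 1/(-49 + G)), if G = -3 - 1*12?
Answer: -49491/32 ≈ -1546.6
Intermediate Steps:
G = -15 (G = -3 - 12 = -15)
s(z) = -2 + 3*z
-18 + 90*(s(-5) - 1/(-49 + G)) = -18 + 90*((-2 + 3*(-5)) - 1/(-49 - 15)) = -18 + 90*((-2 - 15) - 1/(-64)) = -18 + 90*(-17 - 1*(-1/64)) = -18 + 90*(-17 + 1/64) = -18 + 90*(-1087/64) = -18 - 48915/32 = -49491/32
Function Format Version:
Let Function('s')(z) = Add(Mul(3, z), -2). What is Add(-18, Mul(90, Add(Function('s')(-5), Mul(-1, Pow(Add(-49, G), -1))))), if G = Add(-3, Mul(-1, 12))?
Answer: Rational(-49491, 32) ≈ -1546.6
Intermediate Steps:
G = -15 (G = Add(-3, -12) = -15)
Function('s')(z) = Add(-2, Mul(3, z))
Add(-18, Mul(90, Add(Function('s')(-5), Mul(-1, Pow(Add(-49, G), -1))))) = Add(-18, Mul(90, Add(Add(-2, Mul(3, -5)), Mul(-1, Pow(Add(-49, -15), -1))))) = Add(-18, Mul(90, Add(Add(-2, -15), Mul(-1, Pow(-64, -1))))) = Add(-18, Mul(90, Add(-17, Mul(-1, Rational(-1, 64))))) = Add(-18, Mul(90, Add(-17, Rational(1, 64)))) = Add(-18, Mul(90, Rational(-1087, 64))) = Add(-18, Rational(-48915, 32)) = Rational(-49491, 32)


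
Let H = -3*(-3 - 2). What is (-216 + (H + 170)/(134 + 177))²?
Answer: 4487794081/96721 ≈ 46399.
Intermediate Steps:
H = 15 (H = -3*(-5) = 15)
(-216 + (H + 170)/(134 + 177))² = (-216 + (15 + 170)/(134 + 177))² = (-216 + 185/311)² = (-66991/311)² = 4487794081/96721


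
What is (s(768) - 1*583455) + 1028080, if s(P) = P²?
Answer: 1034449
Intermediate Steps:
(s(768) - 1*583455) + 1028080 = (768² - 1*583455) + 1028080 = (589824 - 583455) + 1028080 = 6369 + 1028080 = 1034449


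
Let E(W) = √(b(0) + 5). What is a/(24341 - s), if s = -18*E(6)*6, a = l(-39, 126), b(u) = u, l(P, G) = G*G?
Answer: 386437716/592425961 - 1714608*√5/592425961 ≈ 0.64583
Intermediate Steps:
l(P, G) = G²
E(W) = √5 (E(W) = √(0 + 5) = √5)
a = 15876 (a = 126² = 15876)
s = -108*√5 (s = -18*√5*6 = -108*√5 ≈ -241.50)
a/(24341 - s) = 15876/(24341 - (-108)*√5) = 15876/(24341 + 108*√5)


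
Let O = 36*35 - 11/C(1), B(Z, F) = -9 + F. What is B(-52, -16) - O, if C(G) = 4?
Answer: -5129/4 ≈ -1282.3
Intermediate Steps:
O = 5029/4 (O = 36*35 - 11/4 = 1260 - 11*1/4 = 1260 - 11/4 = 5029/4 ≈ 1257.3)
B(-52, -16) - O = (-9 - 16) - 1*5029/4 = -25 - 5029/4 = -5129/4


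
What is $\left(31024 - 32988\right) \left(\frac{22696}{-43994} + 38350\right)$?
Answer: $- \frac{1656778554328}{21997} \approx -7.5318 \cdot 10^{7}$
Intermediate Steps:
$\left(31024 - 32988\right) \left(\frac{22696}{-43994} + 38350\right) = - 1964 \left(22696 \left(- \frac{1}{43994}\right) + 38350\right) = - 1964 \left(- \frac{11348}{21997} + 38350\right) = \left(-1964\right) \frac{843573602}{21997} = - \frac{1656778554328}{21997}$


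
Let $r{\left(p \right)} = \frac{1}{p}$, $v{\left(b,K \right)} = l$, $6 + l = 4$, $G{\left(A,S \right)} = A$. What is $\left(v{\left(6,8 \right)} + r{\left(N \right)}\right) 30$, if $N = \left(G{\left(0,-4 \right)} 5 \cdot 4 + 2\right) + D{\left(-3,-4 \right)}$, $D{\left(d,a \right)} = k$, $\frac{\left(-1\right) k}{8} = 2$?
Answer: $- \frac{435}{7} \approx -62.143$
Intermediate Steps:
$k = -16$ ($k = \left(-8\right) 2 = -16$)
$l = -2$ ($l = -6 + 4 = -2$)
$D{\left(d,a \right)} = -16$
$v{\left(b,K \right)} = -2$
$N = -14$ ($N = \left(0 \cdot 5 \cdot 4 + 2\right) - 16 = \left(0 \cdot 4 + 2\right) - 16 = \left(0 + 2\right) - 16 = 2 - 16 = -14$)
$\left(v{\left(6,8 \right)} + r{\left(N \right)}\right) 30 = \left(-2 + \frac{1}{-14}\right) 30 = \left(-2 - \frac{1}{14}\right) 30 = \left(- \frac{29}{14}\right) 30 = - \frac{435}{7}$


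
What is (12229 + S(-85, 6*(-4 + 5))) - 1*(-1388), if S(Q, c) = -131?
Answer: 13486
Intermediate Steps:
(12229 + S(-85, 6*(-4 + 5))) - 1*(-1388) = (12229 - 131) - 1*(-1388) = 12098 + 1388 = 13486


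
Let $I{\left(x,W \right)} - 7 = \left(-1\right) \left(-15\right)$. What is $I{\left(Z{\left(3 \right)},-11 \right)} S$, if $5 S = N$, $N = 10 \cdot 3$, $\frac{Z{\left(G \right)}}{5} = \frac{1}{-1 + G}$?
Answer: $132$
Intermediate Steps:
$Z{\left(G \right)} = \frac{5}{-1 + G}$
$I{\left(x,W \right)} = 22$ ($I{\left(x,W \right)} = 7 - -15 = 7 + 15 = 22$)
$N = 30$
$S = 6$ ($S = \frac{1}{5} \cdot 30 = 6$)
$I{\left(Z{\left(3 \right)},-11 \right)} S = 22 \cdot 6 = 132$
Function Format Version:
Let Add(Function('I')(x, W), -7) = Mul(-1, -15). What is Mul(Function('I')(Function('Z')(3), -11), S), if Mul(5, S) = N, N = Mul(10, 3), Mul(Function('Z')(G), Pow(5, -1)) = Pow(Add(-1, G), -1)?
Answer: 132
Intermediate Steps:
Function('Z')(G) = Mul(5, Pow(Add(-1, G), -1))
Function('I')(x, W) = 22 (Function('I')(x, W) = Add(7, Mul(-1, -15)) = Add(7, 15) = 22)
N = 30
S = 6 (S = Mul(Rational(1, 5), 30) = 6)
Mul(Function('I')(Function('Z')(3), -11), S) = Mul(22, 6) = 132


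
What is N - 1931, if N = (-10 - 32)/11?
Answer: -21283/11 ≈ -1934.8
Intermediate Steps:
N = -42/11 (N = (1/11)*(-42) = -42/11 ≈ -3.8182)
N - 1931 = -42/11 - 1931 = -21283/11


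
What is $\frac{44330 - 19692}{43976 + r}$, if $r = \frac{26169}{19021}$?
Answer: $\frac{468639398}{836493665} \approx 0.56024$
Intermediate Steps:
$r = \frac{26169}{19021}$ ($r = 26169 \cdot \frac{1}{19021} = \frac{26169}{19021} \approx 1.3758$)
$\frac{44330 - 19692}{43976 + r} = \frac{44330 - 19692}{43976 + \frac{26169}{19021}} = \frac{24638}{\frac{836493665}{19021}} = 24638 \cdot \frac{19021}{836493665} = \frac{468639398}{836493665}$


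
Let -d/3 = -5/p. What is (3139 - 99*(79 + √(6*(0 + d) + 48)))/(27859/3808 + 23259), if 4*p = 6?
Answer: -17829056/88598131 - 2261952*√3/88598131 ≈ -0.24546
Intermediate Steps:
p = 3/2 (p = (¼)*6 = 3/2 ≈ 1.5000)
d = 10 (d = -(-15)/3/2 = -(-15)*2/3 = -3*(-10/3) = 10)
(3139 - 99*(79 + √(6*(0 + d) + 48)))/(27859/3808 + 23259) = (3139 - 99*(79 + √(6*(0 + 10) + 48)))/(27859/3808 + 23259) = (3139 - 99*(79 + √(6*10 + 48)))/(27859*(1/3808) + 23259) = (3139 - 99*(79 + √(60 + 48)))/(27859/3808 + 23259) = (3139 - 99*(79 + √108))/(88598131/3808) = (3139 - 99*(79 + 6*√3))*(3808/88598131) = (3139 + (-7821 - 594*√3))*(3808/88598131) = (-4682 - 594*√3)*(3808/88598131) = -17829056/88598131 - 2261952*√3/88598131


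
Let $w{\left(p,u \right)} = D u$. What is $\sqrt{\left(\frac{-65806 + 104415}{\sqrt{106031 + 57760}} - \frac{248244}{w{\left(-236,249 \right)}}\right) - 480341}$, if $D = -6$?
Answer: $\frac{\sqrt{-9860368461732094215 + 14521568162397 \sqrt{18199}}}{4531551} \approx 692.88 i$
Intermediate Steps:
$w{\left(p,u \right)} = - 6 u$
$\sqrt{\left(\frac{-65806 + 104415}{\sqrt{106031 + 57760}} - \frac{248244}{w{\left(-236,249 \right)}}\right) - 480341} = \sqrt{\left(\frac{-65806 + 104415}{\sqrt{106031 + 57760}} - \frac{248244}{\left(-6\right) 249}\right) - 480341} = \sqrt{\left(\frac{38609}{\sqrt{163791}} - \frac{248244}{-1494}\right) - 480341} = \sqrt{\left(\frac{38609}{3 \sqrt{18199}} - - \frac{41374}{249}\right) - 480341} = \sqrt{\left(38609 \frac{\sqrt{18199}}{54597} + \frac{41374}{249}\right) - 480341} = \sqrt{\left(\frac{38609 \sqrt{18199}}{54597} + \frac{41374}{249}\right) - 480341} = \sqrt{\left(\frac{41374}{249} + \frac{38609 \sqrt{18199}}{54597}\right) - 480341} = \sqrt{- \frac{119563535}{249} + \frac{38609 \sqrt{18199}}{54597}}$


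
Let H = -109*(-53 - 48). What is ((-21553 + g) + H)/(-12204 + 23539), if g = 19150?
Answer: 8606/11335 ≈ 0.75924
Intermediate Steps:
H = 11009 (H = -109*(-101) = 11009)
((-21553 + g) + H)/(-12204 + 23539) = ((-21553 + 19150) + 11009)/(-12204 + 23539) = (-2403 + 11009)/11335 = 8606*(1/11335) = 8606/11335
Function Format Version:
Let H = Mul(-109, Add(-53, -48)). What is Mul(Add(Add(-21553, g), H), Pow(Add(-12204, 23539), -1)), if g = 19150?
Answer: Rational(8606, 11335) ≈ 0.75924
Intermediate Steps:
H = 11009 (H = Mul(-109, -101) = 11009)
Mul(Add(Add(-21553, g), H), Pow(Add(-12204, 23539), -1)) = Mul(Add(Add(-21553, 19150), 11009), Pow(Add(-12204, 23539), -1)) = Mul(Add(-2403, 11009), Pow(11335, -1)) = Mul(8606, Rational(1, 11335)) = Rational(8606, 11335)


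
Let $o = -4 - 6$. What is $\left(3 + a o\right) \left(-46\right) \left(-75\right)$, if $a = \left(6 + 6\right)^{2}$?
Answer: $-4957650$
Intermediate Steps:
$o = -10$ ($o = -4 - 6 = -10$)
$a = 144$ ($a = 12^{2} = 144$)
$\left(3 + a o\right) \left(-46\right) \left(-75\right) = \left(3 + 144 \left(-10\right)\right) \left(-46\right) \left(-75\right) = \left(3 - 1440\right) \left(-46\right) \left(-75\right) = \left(-1437\right) \left(-46\right) \left(-75\right) = 66102 \left(-75\right) = -4957650$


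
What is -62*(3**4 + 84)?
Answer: -10230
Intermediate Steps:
-62*(3**4 + 84) = -62*(81 + 84) = -62*165 = -10230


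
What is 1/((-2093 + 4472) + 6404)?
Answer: 1/8783 ≈ 0.00011386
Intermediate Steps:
1/((-2093 + 4472) + 6404) = 1/(2379 + 6404) = 1/8783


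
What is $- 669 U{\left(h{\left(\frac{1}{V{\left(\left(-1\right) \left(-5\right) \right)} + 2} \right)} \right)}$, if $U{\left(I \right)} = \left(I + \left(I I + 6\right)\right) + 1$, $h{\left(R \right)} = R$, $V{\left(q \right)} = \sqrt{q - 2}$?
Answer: $-10704 + 3345 \sqrt{3} \approx -4910.3$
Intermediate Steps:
$V{\left(q \right)} = \sqrt{-2 + q}$
$U{\left(I \right)} = 7 + I + I^{2}$ ($U{\left(I \right)} = \left(I + \left(I^{2} + 6\right)\right) + 1 = \left(I + \left(6 + I^{2}\right)\right) + 1 = \left(6 + I + I^{2}\right) + 1 = 7 + I + I^{2}$)
$- 669 U{\left(h{\left(\frac{1}{V{\left(\left(-1\right) \left(-5\right) \right)} + 2} \right)} \right)} = - 669 \left(7 + \frac{1}{\sqrt{-2 - -5} + 2} + \left(\frac{1}{\sqrt{-2 - -5} + 2}\right)^{2}\right) = - 669 \left(7 + \frac{1}{\sqrt{-2 + 5} + 2} + \left(\frac{1}{\sqrt{-2 + 5} + 2}\right)^{2}\right) = - 669 \left(7 + \frac{1}{\sqrt{3} + 2} + \left(\frac{1}{\sqrt{3} + 2}\right)^{2}\right) = - 669 \left(7 + \frac{1}{2 + \sqrt{3}} + \left(\frac{1}{2 + \sqrt{3}}\right)^{2}\right) = - 669 \left(7 + \frac{1}{2 + \sqrt{3}} + \frac{1}{\left(2 + \sqrt{3}\right)^{2}}\right) = -4683 - \frac{669}{2 + \sqrt{3}} - \frac{669}{\left(2 + \sqrt{3}\right)^{2}}$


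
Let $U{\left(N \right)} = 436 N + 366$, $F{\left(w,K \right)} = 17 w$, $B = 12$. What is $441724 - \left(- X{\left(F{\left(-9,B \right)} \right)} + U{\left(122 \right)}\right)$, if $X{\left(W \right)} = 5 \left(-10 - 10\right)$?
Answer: $388066$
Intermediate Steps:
$U{\left(N \right)} = 366 + 436 N$
$X{\left(W \right)} = -100$ ($X{\left(W \right)} = 5 \left(-20\right) = -100$)
$441724 - \left(- X{\left(F{\left(-9,B \right)} \right)} + U{\left(122 \right)}\right) = 441724 - \left(466 + 53192\right) = 441724 - 53658 = 388066$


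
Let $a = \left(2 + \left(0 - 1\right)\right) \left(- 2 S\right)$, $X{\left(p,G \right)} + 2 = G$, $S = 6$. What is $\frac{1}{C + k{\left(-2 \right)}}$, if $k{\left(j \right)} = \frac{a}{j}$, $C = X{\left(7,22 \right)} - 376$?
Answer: $- \frac{1}{350} \approx -0.0028571$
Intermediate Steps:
$X{\left(p,G \right)} = -2 + G$
$C = -356$ ($C = \left(-2 + 22\right) - 376 = 20 - 376 = -356$)
$a = -12$ ($a = \left(2 + \left(0 - 1\right)\right) \left(\left(-2\right) 6\right) = \left(2 - 1\right) \left(-12\right) = 1 \left(-12\right) = -12$)
$k{\left(j \right)} = - \frac{12}{j}$
$\frac{1}{C + k{\left(-2 \right)}} = \frac{1}{-356 - \frac{12}{-2}} = \frac{1}{-356 - -6} = \frac{1}{-356 + 6} = \frac{1}{-350} = - \frac{1}{350}$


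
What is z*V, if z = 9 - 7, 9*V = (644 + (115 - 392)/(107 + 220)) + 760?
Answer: 917662/2943 ≈ 311.81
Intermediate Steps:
V = 458831/2943 (V = ((644 + (115 - 392)/(107 + 220)) + 760)/9 = ((644 - 277/327) + 760)/9 = (210311/327 + 760)/9 = (⅑)*(458831/327) = 458831/2943 ≈ 155.91)
z = 2
z*V = 2*(458831/2943) = 917662/2943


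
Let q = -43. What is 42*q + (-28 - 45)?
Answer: -1879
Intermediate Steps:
42*q + (-28 - 45) = 42*(-43) + (-28 - 45) = -1806 - 73 = -1879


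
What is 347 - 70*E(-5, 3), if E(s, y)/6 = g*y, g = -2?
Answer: 2867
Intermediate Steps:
E(s, y) = -12*y (E(s, y) = 6*(-2*y) = -12*y)
347 - 70*E(-5, 3) = 347 - 70*(-12*3) = 347 - 70*(-36) = 347 - 1*(-2520) = 347 + 2520 = 2867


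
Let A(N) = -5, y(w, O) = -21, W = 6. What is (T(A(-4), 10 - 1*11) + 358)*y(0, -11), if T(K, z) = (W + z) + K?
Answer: -7518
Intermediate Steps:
T(K, z) = 6 + K + z (T(K, z) = (6 + z) + K = 6 + K + z)
(T(A(-4), 10 - 1*11) + 358)*y(0, -11) = ((6 - 5 + (10 - 1*11)) + 358)*(-21) = ((6 - 5 + (10 - 11)) + 358)*(-21) = ((6 - 5 - 1) + 358)*(-21) = (0 + 358)*(-21) = 358*(-21) = -7518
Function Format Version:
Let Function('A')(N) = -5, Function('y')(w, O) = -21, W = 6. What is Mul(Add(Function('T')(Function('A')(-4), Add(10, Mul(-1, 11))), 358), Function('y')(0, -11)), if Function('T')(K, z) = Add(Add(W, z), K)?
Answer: -7518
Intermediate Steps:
Function('T')(K, z) = Add(6, K, z) (Function('T')(K, z) = Add(Add(6, z), K) = Add(6, K, z))
Mul(Add(Function('T')(Function('A')(-4), Add(10, Mul(-1, 11))), 358), Function('y')(0, -11)) = Mul(Add(Add(6, -5, Add(10, Mul(-1, 11))), 358), -21) = Mul(Add(Add(6, -5, Add(10, -11)), 358), -21) = Mul(Add(Add(6, -5, -1), 358), -21) = Mul(Add(0, 358), -21) = Mul(358, -21) = -7518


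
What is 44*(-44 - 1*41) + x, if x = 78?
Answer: -3662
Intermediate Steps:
44*(-44 - 1*41) + x = 44*(-44 - 1*41) + 78 = 44*(-44 - 41) + 78 = 44*(-85) + 78 = -3740 + 78 = -3662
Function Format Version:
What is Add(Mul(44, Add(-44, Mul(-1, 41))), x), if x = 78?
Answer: -3662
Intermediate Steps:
Add(Mul(44, Add(-44, Mul(-1, 41))), x) = Add(Mul(44, Add(-44, Mul(-1, 41))), 78) = Add(Mul(44, Add(-44, -41)), 78) = Add(Mul(44, -85), 78) = Add(-3740, 78) = -3662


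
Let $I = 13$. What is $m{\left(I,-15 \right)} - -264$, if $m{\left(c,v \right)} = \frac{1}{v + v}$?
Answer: $\frac{7919}{30} \approx 263.97$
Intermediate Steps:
$m{\left(c,v \right)} = \frac{1}{2 v}$
$m{\left(I,-15 \right)} - -264 = \frac{1}{2 \left(-15\right)} - -264 = \frac{1}{2} \left(- \frac{1}{15}\right) + 264 = - \frac{1}{30} + 264 = \frac{7919}{30}$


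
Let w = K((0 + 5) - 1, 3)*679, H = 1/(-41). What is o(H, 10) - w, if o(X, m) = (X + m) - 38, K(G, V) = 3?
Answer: -84666/41 ≈ -2065.0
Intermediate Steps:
H = -1/41 ≈ -0.024390
o(X, m) = -38 + X + m
w = 2037 (w = 3*679 = 2037)
o(H, 10) - w = (-38 - 1/41 + 10) - 1*2037 = -1149/41 - 2037 = -84666/41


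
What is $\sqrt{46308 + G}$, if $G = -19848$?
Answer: $42 \sqrt{15} \approx 162.67$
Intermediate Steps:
$\sqrt{46308 + G} = \sqrt{46308 - 19848} = \sqrt{26460} = 42 \sqrt{15}$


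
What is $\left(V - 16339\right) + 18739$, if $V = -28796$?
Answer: $-26396$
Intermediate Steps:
$\left(V - 16339\right) + 18739 = \left(-28796 - 16339\right) + 18739 = -45135 + 18739 = -26396$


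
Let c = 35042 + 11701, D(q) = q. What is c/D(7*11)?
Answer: 46743/77 ≈ 607.05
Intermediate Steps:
c = 46743
c/D(7*11) = 46743/((7*11)) = 46743/77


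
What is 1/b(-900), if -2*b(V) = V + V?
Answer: 1/900 ≈ 0.0011111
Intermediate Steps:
b(V) = -V (b(V) = -(V + V)/2 = -V)
1/b(-900) = 1/(-1*(-900)) = 1/900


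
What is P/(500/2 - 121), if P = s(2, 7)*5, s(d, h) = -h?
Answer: -35/129 ≈ -0.27132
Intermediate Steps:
P = -35 (P = -1*7*5 = -7*5 = -35)
P/(500/2 - 121) = -35/(500/2 - 121) = -35/(500*(½) - 121) = -35/(250 - 121) = -35/129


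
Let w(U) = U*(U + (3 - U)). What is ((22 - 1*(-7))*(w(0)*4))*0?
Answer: 0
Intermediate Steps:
w(U) = 3*U (w(U) = U*3 = 3*U)
((22 - 1*(-7))*(w(0)*4))*0 = ((22 - 1*(-7))*((3*0)*4))*0 = ((22 + 7)*(0*4))*0 = (29*0)*0 = 0*0 = 0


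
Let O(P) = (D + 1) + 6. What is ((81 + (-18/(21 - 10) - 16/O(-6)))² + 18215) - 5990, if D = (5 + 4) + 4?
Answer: 55651666/3025 ≈ 18397.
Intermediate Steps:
D = 13 (D = 9 + 4 = 13)
O(P) = 20 (O(P) = (13 + 1) + 6 = 14 + 6 = 20)
((81 + (-18/(21 - 10) - 16/O(-6)))² + 18215) - 5990 = ((81 + (-18/(21 - 10) - 16/20))² + 18215) - 5990 = ((81 + (-18/11 - 16*1/20))² + 18215) - 5990 = ((81 + (-18*1/11 - ⅘))² + 18215) - 5990 = ((81 + (-18/11 - ⅘))² + 18215) - 5990 = ((81 - 134/55)² + 18215) - 5990 = ((4321/55)² + 18215) - 5990 = (18671041/3025 + 18215) - 5990 = 73771416/3025 - 5990 = 55651666/3025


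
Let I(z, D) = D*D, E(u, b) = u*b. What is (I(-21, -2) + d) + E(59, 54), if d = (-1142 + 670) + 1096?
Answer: 3814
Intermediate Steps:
E(u, b) = b*u
I(z, D) = D**2
d = 624 (d = -472 + 1096 = 624)
(I(-21, -2) + d) + E(59, 54) = ((-2)**2 + 624) + 54*59 = (4 + 624) + 3186 = 628 + 3186 = 3814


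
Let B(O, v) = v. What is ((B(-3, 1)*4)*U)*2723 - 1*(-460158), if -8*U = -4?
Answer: 465604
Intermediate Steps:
U = ½ (U = -⅛*(-4) = ½ ≈ 0.50000)
((B(-3, 1)*4)*U)*2723 - 1*(-460158) = ((1*4)*(½))*2723 - 1*(-460158) = (4*(½))*2723 + 460158 = 2*2723 + 460158 = 5446 + 460158 = 465604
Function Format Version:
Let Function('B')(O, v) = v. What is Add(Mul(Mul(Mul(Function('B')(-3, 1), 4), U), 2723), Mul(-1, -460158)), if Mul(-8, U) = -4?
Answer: 465604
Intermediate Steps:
U = Rational(1, 2) (U = Mul(Rational(-1, 8), -4) = Rational(1, 2) ≈ 0.50000)
Add(Mul(Mul(Mul(Function('B')(-3, 1), 4), U), 2723), Mul(-1, -460158)) = Add(Mul(Mul(Mul(1, 4), Rational(1, 2)), 2723), Mul(-1, -460158)) = Add(Mul(Mul(4, Rational(1, 2)), 2723), 460158) = Add(Mul(2, 2723), 460158) = Add(5446, 460158) = 465604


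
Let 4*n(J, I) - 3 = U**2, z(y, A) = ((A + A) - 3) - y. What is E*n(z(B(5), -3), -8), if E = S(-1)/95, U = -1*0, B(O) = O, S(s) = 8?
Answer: 6/95 ≈ 0.063158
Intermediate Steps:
z(y, A) = -3 - y + 2*A (z(y, A) = (2*A - 3) - y = (-3 + 2*A) - y = -3 - y + 2*A)
U = 0
E = 8/95 ≈ 0.084211
n(J, I) = 3/4 (n(J, I) = 3/4 + (1/4)*0**2 = 3/4 + (1/4)*0 = 3/4 + 0 = 3/4)
E*n(z(B(5), -3), -8) = (8/95)*(3/4) = 6/95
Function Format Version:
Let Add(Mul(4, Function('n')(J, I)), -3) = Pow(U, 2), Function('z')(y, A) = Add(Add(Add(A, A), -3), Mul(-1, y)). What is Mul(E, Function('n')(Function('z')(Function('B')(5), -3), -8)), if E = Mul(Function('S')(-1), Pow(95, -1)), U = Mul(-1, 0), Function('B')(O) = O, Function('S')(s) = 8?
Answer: Rational(6, 95) ≈ 0.063158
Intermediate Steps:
Function('z')(y, A) = Add(-3, Mul(-1, y), Mul(2, A)) (Function('z')(y, A) = Add(Add(Mul(2, A), -3), Mul(-1, y)) = Add(Add(-3, Mul(2, A)), Mul(-1, y)) = Add(-3, Mul(-1, y), Mul(2, A)))
U = 0
E = Rational(8, 95) (E = Mul(8, Pow(95, -1)) = Mul(8, Rational(1, 95)) = Rational(8, 95) ≈ 0.084211)
Function('n')(J, I) = Rational(3, 4) (Function('n')(J, I) = Add(Rational(3, 4), Mul(Rational(1, 4), Pow(0, 2))) = Add(Rational(3, 4), Mul(Rational(1, 4), 0)) = Add(Rational(3, 4), 0) = Rational(3, 4))
Mul(E, Function('n')(Function('z')(Function('B')(5), -3), -8)) = Mul(Rational(8, 95), Rational(3, 4)) = Rational(6, 95)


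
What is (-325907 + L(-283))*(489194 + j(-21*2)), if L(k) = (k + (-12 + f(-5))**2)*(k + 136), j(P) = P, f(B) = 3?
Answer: -144893181376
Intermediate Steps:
L(k) = (81 + k)*(136 + k) (L(k) = (k + (-12 + 3)**2)*(k + 136) = (k + (-9)**2)*(136 + k) = (k + 81)*(136 + k) = (81 + k)*(136 + k))
(-325907 + L(-283))*(489194 + j(-21*2)) = (-325907 + (11016 + (-283)**2 + 217*(-283)))*(489194 - 21*2) = (-325907 + (11016 + 80089 - 61411))*(489194 - 42) = (-325907 + 29694)*489152 = -296213*489152 = -144893181376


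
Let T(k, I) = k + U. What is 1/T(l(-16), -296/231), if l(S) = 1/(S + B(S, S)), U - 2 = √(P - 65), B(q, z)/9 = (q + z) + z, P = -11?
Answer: 400960/16054529 - 401408*I*√19/16054529 ≈ 0.024975 - 0.10898*I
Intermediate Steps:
B(q, z) = 9*q + 18*z (B(q, z) = 9*((q + z) + z) = 9*(q + 2*z) = 9*q + 18*z)
U = 2 + 2*I*√19 (U = 2 + √(-11 - 65) = 2 + √(-76) = 2 + 2*I*√19 ≈ 2.0 + 8.7178*I)
l(S) = 1/(28*S) (l(S) = 1/(S + (9*S + 18*S)) = 1/(S + 27*S) = 1/(28*S))
T(k, I) = 2 + k + 2*I*√19 (T(k, I) = k + (2 + 2*I*√19) = 2 + k + 2*I*√19)
1/T(l(-16), -296/231) = 1/(2 + (1/28)/(-16) + 2*I*√19) = 1/(2 + (1/28)*(-1/16) + 2*I*√19) = 1/(2 - 1/448 + 2*I*√19) = 1/(895/448 + 2*I*√19)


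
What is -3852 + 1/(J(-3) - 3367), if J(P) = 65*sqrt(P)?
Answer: -3362904115/873028 - 5*I*sqrt(3)/873028 ≈ -3852.0 - 9.9198e-6*I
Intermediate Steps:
-3852 + 1/(J(-3) - 3367) = -3852 + 1/(65*sqrt(-3) - 3367) = -3852 + 1/(65*(I*sqrt(3)) - 3367) = -3852 + 1/(65*I*sqrt(3) - 3367) = -3852 + 1/(-3367 + 65*I*sqrt(3))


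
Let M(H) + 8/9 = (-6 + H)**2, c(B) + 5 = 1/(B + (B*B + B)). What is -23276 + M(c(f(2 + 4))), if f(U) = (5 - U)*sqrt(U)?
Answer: -833993/36 - 7*sqrt(6)/2 ≈ -23175.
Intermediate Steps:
f(U) = sqrt(U)*(5 - U)
c(B) = -5 + 1/(B**2 + 2*B) (c(B) = -5 + 1/(B + (B*B + B)) = -5 + 1/(B + (B**2 + B)) = -5 + 1/(B + (B + B**2)) = -5 + 1/(B**2 + 2*B))
M(H) = -8/9 + (-6 + H)**2
-23276 + M(c(f(2 + 4))) = -23276 + (-8/9 + (-6 + (1 - 10*sqrt(2 + 4)*(5 - (2 + 4)) - 5*(5 - (2 + 4))**2*(2 + 4))/(((sqrt(2 + 4)*(5 - (2 + 4))))*(2 + sqrt(2 + 4)*(5 - (2 + 4)))))**2) = -23276 + (-8/9 + (-6 + (1 - 10*sqrt(6)*(5 - 1*6) - 5*6*(5 - 1*6)**2)/(((sqrt(6)*(5 - 1*6)))*(2 + sqrt(6)*(5 - 1*6))))**2) = -23276 + (-8/9 + (-6 + (1 - 10*sqrt(6)*(5 - 6) - 5*6*(5 - 6)**2)/(((sqrt(6)*(5 - 6)))*(2 + sqrt(6)*(5 - 6))))**2) = -23276 + (-8/9 + (-6 + (1 - 10*sqrt(6)*(-1) - 5*(sqrt(6)*(-1))**2)/(((sqrt(6)*(-1)))*(2 + sqrt(6)*(-1))))**2) = -23276 + (-8/9 + (-6 + (1 - (-10)*sqrt(6) - 5*(-sqrt(6))**2)/(((-sqrt(6)))*(2 - sqrt(6))))**2) = -23276 + (-8/9 + (-6 + (-sqrt(6)/6)*(1 + 10*sqrt(6) - 5*6)/(2 - sqrt(6)))**2) = -23276 + (-8/9 + (-6 + (-sqrt(6)/6)*(1 + 10*sqrt(6) - 30)/(2 - sqrt(6)))**2) = -23276 + (-8/9 + (-6 + (-sqrt(6)/6)*(-29 + 10*sqrt(6))/(2 - sqrt(6)))**2) = -23276 + (-8/9 + (-6 - sqrt(6)*(-29 + 10*sqrt(6))/(6*(2 - sqrt(6))))**2) = -209492/9 + (-6 - sqrt(6)*(-29 + 10*sqrt(6))/(6*(2 - sqrt(6))))**2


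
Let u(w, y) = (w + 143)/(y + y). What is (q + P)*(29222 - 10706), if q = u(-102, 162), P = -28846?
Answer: -14420975209/27 ≈ -5.3411e+8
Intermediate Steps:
u(w, y) = (143 + w)/(2*y) (u(w, y) = (143 + w)/((2*y)) = (143 + w)*(1/(2*y)) = (143 + w)/(2*y))
q = 41/324 (q = (½)*(143 - 102)/162 = (½)*(1/162)*41 = 41/324 ≈ 0.12654)
(q + P)*(29222 - 10706) = (41/324 - 28846)*(29222 - 10706) = -9346063/324*18516 = -14420975209/27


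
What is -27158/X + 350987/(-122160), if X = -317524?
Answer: -27032293727/9697182960 ≈ -2.7876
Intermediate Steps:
-27158/X + 350987/(-122160) = -27158/(-317524) + 350987/(-122160) = -27158*(-1/317524) + 350987*(-1/122160) = 13579/158762 - 350987/122160 = -27032293727/9697182960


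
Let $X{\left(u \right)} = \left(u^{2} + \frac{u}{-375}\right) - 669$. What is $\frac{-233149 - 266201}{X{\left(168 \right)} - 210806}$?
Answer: $\frac{20806250}{7635477} \approx 2.7249$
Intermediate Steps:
$X{\left(u \right)} = -669 + u^{2} - \frac{u}{375}$ ($X{\left(u \right)} = \left(u^{2} - \frac{u}{375}\right) - 669 = -669 + u^{2} - \frac{u}{375}$)
$\frac{-233149 - 266201}{X{\left(168 \right)} - 210806} = \frac{-233149 - 266201}{\left(-669 + 168^{2} - \frac{56}{125}\right) - 210806} = - \frac{499350}{\left(-669 + 28224 - \frac{56}{125}\right) - 210806} = - \frac{499350}{\frac{3444319}{125} - 210806} = - \frac{499350}{- \frac{22906431}{125}} = \left(-499350\right) \left(- \frac{125}{22906431}\right) = \frac{20806250}{7635477}$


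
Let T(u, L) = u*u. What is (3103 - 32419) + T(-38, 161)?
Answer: -27872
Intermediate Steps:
T(u, L) = u**2
(3103 - 32419) + T(-38, 161) = (3103 - 32419) + (-38)**2 = -29316 + 1444 = -27872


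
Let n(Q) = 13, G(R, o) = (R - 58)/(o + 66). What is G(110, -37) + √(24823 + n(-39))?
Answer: 52/29 + 2*√6209 ≈ 159.39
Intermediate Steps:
G(R, o) = (-58 + R)/(66 + o)
G(110, -37) + √(24823 + n(-39)) = (-58 + 110)/(66 - 37) + √(24823 + 13) = 52/29 + √24836 = (1/29)*52 + 2*√6209 = 52/29 + 2*√6209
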